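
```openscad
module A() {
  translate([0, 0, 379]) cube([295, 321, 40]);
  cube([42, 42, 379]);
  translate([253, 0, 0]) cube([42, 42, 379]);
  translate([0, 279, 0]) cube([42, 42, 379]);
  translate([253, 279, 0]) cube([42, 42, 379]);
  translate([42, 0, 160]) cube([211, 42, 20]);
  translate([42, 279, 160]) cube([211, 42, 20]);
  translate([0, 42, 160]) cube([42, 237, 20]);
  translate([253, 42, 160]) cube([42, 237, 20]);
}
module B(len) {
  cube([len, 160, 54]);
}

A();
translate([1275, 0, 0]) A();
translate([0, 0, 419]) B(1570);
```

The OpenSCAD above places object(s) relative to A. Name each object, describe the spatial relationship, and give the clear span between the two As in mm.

A is a stool. B is a beam. A beam spans the tops of two stools. The clear span between the two stools is 980 mm.

Second stool starts at x = 1275; first ends at x = 295; clear span = 1275 − 295 = 980 mm.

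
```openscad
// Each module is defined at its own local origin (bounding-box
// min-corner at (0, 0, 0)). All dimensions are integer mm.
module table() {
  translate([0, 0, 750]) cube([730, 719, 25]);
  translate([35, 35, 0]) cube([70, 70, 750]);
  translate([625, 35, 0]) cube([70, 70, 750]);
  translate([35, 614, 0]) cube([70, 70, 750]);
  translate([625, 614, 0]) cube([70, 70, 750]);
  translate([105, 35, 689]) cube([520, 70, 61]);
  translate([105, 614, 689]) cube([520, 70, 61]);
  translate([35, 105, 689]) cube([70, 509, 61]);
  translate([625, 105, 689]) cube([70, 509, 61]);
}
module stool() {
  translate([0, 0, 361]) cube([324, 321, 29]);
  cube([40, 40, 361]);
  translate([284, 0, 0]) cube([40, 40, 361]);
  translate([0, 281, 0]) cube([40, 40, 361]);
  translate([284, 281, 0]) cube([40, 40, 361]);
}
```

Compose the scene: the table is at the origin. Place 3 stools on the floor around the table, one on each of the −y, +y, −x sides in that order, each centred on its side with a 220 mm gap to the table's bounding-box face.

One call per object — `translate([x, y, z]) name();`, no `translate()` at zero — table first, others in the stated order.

table();
translate([203, -541, 0]) stool();
translate([203, 939, 0]) stool();
translate([-544, 199, 0]) stool();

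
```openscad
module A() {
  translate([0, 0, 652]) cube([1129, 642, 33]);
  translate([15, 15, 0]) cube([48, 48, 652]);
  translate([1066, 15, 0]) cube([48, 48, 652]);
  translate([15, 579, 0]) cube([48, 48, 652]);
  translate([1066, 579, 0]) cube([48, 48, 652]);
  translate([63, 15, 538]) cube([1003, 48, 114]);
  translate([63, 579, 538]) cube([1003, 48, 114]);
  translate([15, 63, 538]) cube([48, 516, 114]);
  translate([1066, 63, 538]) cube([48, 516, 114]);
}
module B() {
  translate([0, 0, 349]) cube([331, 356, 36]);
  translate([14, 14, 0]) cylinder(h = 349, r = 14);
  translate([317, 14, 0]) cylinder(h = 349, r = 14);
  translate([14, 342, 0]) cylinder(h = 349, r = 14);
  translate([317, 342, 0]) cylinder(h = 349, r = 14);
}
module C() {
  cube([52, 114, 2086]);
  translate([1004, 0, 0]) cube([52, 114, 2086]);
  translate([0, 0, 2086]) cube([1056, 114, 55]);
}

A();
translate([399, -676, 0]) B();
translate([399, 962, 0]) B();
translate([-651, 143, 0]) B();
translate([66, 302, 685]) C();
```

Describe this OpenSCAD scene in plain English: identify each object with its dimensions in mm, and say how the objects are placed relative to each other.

A is a rectangular dining table. The top is 1129×642×33 mm with its upper surface at z = 685 mm. It stands on four 48×48 mm square legs, each inset 15 mm from the nearest pair of top edges, running from the floor to the underside of the top. Four apron rails, 48 mm thick and 114 mm tall, run between adjacent legs with their top edges flush with the underside of the top and their outer faces flush with the legs' outer faces.

B is a four-legged stool. The seat is 331×356 mm, 36 mm thick, top at z = 385 mm. It stands on four round legs, each 28 mm in diameter, from z = 0 to the seat underside, each leg's axis is inset half a diameter from the nearest pair of seat edges (so the leg's bounding box is flush with the corner).

C is a rectangular door frame: two vertical jambs of 52×114 mm section, 2086 mm tall, with a clear opening 952 mm wide between their inner faces. A header 55 mm tall and 114 mm deep lies on top of the jambs and spans the full outside width.

Three stools sit around the table at the −y, +y, −x sides. The door frame is on top of the table.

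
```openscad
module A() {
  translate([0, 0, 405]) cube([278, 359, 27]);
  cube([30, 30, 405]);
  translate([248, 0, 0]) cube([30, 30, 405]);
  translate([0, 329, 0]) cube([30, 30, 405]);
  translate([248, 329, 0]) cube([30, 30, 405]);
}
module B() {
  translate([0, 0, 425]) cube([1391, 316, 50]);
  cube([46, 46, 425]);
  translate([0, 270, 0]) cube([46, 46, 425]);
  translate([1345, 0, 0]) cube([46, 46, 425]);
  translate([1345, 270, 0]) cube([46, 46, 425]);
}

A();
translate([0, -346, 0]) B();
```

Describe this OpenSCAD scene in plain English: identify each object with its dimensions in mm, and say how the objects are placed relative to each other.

A is a four-legged stool. The seat is a 278×359×27 mm slab whose top surface is at z = 432 mm; four square legs, each 30×30 mm in cross-section, run from the floor (z = 0) to the underside of the seat, each flush with a corner of the seat.

B is a bench: a 1391×316 mm seat slab, 50 mm thick, top at z = 475 mm, on four 46×46 mm square legs flush with the seat corners and standing on z = 0.

The bench is on the floor beside the stool on its −y side.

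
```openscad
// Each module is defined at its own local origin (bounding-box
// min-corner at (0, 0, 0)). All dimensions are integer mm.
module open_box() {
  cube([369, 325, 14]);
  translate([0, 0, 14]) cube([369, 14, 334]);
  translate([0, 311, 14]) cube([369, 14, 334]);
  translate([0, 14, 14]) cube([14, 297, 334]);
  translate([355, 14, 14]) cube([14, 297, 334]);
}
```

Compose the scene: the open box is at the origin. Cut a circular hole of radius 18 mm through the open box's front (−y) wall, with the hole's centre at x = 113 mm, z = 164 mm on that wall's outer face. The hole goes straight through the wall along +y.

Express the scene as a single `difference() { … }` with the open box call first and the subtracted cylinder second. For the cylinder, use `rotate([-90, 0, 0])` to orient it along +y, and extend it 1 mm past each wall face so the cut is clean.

difference() {
  open_box();
  translate([113, -1, 164]) rotate([-90, 0, 0]) cylinder(h = 16, r = 18);
}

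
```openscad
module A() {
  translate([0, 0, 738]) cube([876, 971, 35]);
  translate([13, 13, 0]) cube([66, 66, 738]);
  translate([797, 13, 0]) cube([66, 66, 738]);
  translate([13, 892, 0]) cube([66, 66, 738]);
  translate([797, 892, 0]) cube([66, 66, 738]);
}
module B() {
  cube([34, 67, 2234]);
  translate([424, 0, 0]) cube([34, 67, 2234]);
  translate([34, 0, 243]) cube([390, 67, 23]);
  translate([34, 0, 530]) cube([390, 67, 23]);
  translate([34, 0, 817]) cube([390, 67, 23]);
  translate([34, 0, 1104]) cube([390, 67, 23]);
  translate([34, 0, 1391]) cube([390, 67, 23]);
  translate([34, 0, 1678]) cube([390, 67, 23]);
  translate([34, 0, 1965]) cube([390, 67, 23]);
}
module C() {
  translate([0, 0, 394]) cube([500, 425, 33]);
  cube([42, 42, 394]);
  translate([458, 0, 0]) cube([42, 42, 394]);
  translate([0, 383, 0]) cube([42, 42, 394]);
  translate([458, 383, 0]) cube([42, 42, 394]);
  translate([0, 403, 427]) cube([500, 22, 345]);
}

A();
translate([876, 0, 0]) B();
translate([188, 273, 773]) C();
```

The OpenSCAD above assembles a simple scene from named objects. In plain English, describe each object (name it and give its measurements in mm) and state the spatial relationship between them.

A is a table with a 876×971 mm rectangular top, 35 mm thick, top surface at z = 773 mm, supported by four 66×66 mm square legs, each inset 13 mm from the nearest pair of top edges, running from the floor.

B is a straight ladder. Two 34×67 mm vertical rails, 2234 mm tall, stand 458 mm apart (outside-to-outside) with their front faces coplanar on the −y side. 7 rungs, each 67 mm deep and 23 mm tall, span between the inner faces of the rails, front faces flush with the rails. The lowest rung's underside is at z = 243 mm and rungs are spaced 287 mm apart (underside to underside).

C is a chair: 500×425 mm seat, 33 mm thick, top at z = 427 mm, on four 42 mm square corner legs flush with the seat edges. A 22 mm thick backrest slab spans the full seat width, extending 345 mm above the seat top, its back face flush with the seat's +y edge.

The ladder is against the table's +x side, with their −y faces flush. The chair is on top of the table, centred.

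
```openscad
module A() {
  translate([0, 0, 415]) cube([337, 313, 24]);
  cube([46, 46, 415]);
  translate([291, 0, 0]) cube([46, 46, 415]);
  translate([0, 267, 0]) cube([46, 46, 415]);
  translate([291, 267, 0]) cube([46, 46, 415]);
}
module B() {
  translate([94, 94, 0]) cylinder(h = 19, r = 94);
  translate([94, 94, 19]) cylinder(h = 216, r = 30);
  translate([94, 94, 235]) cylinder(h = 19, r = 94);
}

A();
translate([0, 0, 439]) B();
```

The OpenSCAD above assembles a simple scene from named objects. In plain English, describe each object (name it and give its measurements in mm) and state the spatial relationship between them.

A is a simple wooden stool: a rectangular seat 337 mm (x) by 313 mm (y), 24 mm thick, top face at z = 439 mm, on four square legs, each 46×46 mm in cross-section. The legs rest on z = 0, each flush with a corner of the seat.

B is a spool: two coaxial disc flanges of radius 94 mm and thickness 19 mm, joined by a core cylinder of radius 30 mm and height 216 mm. The lower flange rests on z = 0 and the three cylinders share a vertical axis.

The spool is on top of the stool.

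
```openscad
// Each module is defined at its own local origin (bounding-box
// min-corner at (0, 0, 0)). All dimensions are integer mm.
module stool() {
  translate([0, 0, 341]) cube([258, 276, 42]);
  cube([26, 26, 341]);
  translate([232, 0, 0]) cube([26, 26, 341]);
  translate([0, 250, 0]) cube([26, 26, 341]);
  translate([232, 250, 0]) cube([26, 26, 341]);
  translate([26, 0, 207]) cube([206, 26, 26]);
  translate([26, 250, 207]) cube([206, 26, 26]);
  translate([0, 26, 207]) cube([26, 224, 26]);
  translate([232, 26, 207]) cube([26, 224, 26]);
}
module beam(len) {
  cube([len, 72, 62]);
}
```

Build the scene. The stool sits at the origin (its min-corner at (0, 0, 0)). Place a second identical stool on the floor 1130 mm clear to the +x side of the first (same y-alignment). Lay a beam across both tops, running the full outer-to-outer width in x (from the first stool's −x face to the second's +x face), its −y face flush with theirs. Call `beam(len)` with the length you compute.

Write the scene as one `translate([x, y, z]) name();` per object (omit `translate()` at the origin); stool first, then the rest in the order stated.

stool();
translate([1388, 0, 0]) stool();
translate([0, 0, 383]) beam(1646);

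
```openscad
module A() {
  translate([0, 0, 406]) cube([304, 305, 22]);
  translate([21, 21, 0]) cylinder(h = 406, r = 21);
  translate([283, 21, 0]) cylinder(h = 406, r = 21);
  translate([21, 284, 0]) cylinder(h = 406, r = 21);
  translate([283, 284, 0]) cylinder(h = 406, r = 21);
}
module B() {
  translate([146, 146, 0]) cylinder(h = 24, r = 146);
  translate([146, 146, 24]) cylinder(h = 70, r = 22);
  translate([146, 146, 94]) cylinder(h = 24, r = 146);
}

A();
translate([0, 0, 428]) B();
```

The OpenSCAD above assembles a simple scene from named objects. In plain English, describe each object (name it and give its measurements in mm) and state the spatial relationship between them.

A is a simple wooden stool: a rectangular seat 304 mm (x) by 305 mm (y), 22 mm thick, top face at z = 428 mm, on four round legs, each 42 mm in diameter. The legs rest on z = 0, each leg's axis is inset half a diameter from the nearest pair of seat edges (so the leg's bounding box is flush with the corner).

B is a spool: two coaxial disc flanges of radius 146 mm and thickness 24 mm, joined by a core cylinder of radius 22 mm and height 70 mm. The lower flange rests on z = 0 and the three cylinders share a vertical axis.

The spool is on top of the stool.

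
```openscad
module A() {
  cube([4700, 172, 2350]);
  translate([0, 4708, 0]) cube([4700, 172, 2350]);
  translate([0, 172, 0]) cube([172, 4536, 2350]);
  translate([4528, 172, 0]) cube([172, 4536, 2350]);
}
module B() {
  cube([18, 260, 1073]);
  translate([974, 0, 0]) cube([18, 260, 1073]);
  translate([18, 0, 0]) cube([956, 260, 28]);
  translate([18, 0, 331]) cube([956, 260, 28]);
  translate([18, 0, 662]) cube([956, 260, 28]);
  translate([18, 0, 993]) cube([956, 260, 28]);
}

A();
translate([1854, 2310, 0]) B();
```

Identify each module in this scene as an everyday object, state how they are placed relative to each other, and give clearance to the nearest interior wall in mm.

Clearances: x = 1682, y = 2138; minimum 1682 mm.

A is a house frame. B is a bookshelf. The bookshelf sits inside the house frame, centred. The clearance to the nearest interior wall is 1682 mm.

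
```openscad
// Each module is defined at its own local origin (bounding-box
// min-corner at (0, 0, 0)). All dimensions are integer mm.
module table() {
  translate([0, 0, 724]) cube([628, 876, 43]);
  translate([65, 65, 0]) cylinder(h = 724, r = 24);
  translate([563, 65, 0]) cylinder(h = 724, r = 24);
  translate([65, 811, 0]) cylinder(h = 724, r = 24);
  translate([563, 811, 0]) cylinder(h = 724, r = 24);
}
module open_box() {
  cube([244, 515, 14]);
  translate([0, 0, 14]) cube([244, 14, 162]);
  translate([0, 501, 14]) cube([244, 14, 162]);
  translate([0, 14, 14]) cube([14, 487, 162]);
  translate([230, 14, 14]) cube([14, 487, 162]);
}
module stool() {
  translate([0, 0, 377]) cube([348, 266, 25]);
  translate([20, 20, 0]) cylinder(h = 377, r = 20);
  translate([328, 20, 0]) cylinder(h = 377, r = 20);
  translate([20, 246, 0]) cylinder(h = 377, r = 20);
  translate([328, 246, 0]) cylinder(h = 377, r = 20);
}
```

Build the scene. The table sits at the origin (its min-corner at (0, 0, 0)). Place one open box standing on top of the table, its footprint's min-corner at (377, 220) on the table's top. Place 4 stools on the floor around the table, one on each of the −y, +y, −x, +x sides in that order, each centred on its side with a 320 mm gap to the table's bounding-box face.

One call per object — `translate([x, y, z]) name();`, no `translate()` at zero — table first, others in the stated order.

table();
translate([377, 220, 767]) open_box();
translate([140, -586, 0]) stool();
translate([140, 1196, 0]) stool();
translate([-668, 305, 0]) stool();
translate([948, 305, 0]) stool();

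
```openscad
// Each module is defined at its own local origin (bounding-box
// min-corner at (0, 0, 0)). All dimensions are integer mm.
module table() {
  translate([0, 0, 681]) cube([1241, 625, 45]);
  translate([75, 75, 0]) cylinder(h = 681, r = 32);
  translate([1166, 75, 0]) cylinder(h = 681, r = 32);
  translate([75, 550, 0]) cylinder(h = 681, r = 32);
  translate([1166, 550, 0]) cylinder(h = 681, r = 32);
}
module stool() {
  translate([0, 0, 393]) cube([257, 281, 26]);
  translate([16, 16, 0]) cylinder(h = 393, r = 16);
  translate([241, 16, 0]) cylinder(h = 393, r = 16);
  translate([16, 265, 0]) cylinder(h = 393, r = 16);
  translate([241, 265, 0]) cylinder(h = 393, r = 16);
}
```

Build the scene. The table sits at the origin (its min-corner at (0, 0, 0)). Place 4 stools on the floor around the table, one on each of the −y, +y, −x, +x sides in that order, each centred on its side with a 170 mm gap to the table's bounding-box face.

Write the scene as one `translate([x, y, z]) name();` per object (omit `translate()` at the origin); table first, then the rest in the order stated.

table();
translate([492, -451, 0]) stool();
translate([492, 795, 0]) stool();
translate([-427, 172, 0]) stool();
translate([1411, 172, 0]) stool();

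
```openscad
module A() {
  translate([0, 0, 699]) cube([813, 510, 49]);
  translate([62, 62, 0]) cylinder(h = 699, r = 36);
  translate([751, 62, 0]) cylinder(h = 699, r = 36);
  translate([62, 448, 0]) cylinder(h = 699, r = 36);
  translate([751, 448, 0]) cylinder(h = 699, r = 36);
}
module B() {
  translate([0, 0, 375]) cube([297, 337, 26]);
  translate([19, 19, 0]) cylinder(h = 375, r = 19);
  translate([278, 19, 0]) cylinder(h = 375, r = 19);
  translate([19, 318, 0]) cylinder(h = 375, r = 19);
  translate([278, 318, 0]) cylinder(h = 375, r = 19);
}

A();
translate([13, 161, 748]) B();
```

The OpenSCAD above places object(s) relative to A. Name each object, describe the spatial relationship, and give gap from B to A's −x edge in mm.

The stool's min-x is at 13; the table's min-x is 0; gap = 13 mm.

A is a table. B is a stool. The stool is on top of the table. The gap from the stool to the table's −x edge is 13 mm.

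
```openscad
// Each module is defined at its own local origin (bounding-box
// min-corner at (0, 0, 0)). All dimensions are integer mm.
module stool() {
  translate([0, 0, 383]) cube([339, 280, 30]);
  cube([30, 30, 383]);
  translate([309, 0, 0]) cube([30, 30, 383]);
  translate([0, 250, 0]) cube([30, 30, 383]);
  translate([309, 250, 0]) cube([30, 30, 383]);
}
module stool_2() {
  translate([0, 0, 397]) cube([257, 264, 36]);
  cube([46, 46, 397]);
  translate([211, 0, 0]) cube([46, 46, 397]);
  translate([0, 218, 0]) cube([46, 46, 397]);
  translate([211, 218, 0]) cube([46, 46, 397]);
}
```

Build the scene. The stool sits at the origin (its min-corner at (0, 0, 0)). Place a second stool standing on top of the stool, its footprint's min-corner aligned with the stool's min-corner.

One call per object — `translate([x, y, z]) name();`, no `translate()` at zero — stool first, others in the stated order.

stool();
translate([0, 0, 413]) stool_2();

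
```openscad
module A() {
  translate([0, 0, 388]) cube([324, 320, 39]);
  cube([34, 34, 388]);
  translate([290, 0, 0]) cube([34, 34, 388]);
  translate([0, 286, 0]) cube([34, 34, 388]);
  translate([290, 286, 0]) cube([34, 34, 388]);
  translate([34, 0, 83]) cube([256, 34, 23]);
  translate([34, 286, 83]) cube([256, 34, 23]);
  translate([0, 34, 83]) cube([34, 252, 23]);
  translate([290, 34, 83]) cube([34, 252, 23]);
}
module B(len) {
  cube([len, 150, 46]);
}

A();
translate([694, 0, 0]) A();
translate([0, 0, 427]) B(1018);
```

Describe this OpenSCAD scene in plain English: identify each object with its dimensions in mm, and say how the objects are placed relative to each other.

A is a four-legged stool. The seat is 324×320 mm, 39 mm thick, top at z = 427 mm. It stands on four square legs, each 34×34 mm in cross-section, from z = 0 to the seat underside, each flush with a corner of the seat. Four stretchers, 34 mm wide and 23 mm tall, connect adjacent legs with their undersides at z = 83 mm, each running between the inner faces of the legs it joins and aligned with the legs' outer faces on the other axis.

B is a rectangular beam 1018 mm long (x), 150 mm deep (y), 46 mm thick (z).

The beam spans the tops of two stools placed 370 mm apart, resting at z = 427 mm.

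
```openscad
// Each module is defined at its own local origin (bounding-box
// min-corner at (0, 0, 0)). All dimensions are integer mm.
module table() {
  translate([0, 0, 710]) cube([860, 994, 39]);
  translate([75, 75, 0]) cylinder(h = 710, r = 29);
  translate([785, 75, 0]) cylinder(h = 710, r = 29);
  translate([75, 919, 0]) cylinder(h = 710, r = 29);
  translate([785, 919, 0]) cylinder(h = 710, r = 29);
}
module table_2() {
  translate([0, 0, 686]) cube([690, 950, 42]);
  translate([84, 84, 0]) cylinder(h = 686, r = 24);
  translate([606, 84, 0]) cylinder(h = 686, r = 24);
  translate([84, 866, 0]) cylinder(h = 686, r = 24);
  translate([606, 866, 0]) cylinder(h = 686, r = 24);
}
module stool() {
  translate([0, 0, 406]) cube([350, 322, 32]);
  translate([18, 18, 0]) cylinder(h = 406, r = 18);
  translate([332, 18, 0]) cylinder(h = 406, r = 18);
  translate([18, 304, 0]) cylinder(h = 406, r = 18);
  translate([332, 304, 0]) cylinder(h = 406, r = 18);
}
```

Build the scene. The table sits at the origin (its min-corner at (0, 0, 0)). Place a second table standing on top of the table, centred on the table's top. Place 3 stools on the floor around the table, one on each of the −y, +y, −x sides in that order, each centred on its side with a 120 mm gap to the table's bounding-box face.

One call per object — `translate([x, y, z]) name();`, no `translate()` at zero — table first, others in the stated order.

table();
translate([85, 22, 749]) table_2();
translate([255, -442, 0]) stool();
translate([255, 1114, 0]) stool();
translate([-470, 336, 0]) stool();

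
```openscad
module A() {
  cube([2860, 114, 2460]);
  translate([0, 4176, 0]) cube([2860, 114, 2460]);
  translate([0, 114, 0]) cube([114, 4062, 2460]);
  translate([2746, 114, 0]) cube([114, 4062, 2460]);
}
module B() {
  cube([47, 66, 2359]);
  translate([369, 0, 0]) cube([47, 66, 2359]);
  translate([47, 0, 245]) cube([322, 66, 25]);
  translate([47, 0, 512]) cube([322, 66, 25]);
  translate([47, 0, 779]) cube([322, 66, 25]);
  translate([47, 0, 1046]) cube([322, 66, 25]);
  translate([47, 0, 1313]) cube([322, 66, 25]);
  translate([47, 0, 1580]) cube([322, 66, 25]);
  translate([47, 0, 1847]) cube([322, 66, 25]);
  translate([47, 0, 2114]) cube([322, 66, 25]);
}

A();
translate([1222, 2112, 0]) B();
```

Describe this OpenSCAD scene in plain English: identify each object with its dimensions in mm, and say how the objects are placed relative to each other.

A is a box-shaped house frame (walls only): outside footprint 2860×4290 mm, wall height 2460 mm, wall thickness 114 mm. The two y-facing walls run the full x-width; the two x-facing walls fit between the inner faces of the y-facing walls.

B is a wooden ladder with two side rails of 47×66 mm section and 2359 mm height, set 416 mm apart overall. Between them run 8 rectangular rungs (66 mm deep, 25 mm thick), front faces flush with the rails' −y face. The bottom of the first rung is 245 mm above the floor and each subsequent rung is 267 mm higher than the one below.

The ladder sits inside the house frame, centred.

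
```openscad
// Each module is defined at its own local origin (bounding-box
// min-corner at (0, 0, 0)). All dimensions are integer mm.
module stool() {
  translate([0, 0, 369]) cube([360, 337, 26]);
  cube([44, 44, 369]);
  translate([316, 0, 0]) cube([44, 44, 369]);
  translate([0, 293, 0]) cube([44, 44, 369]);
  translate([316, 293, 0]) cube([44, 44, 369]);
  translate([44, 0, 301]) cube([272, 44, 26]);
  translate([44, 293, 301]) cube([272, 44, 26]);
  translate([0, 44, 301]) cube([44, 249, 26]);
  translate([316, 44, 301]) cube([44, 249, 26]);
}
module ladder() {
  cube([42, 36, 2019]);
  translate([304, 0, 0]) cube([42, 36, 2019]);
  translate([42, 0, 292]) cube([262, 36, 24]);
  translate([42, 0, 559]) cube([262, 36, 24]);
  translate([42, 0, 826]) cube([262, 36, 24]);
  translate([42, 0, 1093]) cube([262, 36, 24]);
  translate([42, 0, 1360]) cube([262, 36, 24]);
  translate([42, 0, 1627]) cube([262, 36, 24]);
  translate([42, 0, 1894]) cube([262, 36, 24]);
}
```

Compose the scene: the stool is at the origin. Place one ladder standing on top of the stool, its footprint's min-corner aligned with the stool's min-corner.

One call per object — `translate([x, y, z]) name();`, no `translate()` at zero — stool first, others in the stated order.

stool();
translate([0, 0, 395]) ladder();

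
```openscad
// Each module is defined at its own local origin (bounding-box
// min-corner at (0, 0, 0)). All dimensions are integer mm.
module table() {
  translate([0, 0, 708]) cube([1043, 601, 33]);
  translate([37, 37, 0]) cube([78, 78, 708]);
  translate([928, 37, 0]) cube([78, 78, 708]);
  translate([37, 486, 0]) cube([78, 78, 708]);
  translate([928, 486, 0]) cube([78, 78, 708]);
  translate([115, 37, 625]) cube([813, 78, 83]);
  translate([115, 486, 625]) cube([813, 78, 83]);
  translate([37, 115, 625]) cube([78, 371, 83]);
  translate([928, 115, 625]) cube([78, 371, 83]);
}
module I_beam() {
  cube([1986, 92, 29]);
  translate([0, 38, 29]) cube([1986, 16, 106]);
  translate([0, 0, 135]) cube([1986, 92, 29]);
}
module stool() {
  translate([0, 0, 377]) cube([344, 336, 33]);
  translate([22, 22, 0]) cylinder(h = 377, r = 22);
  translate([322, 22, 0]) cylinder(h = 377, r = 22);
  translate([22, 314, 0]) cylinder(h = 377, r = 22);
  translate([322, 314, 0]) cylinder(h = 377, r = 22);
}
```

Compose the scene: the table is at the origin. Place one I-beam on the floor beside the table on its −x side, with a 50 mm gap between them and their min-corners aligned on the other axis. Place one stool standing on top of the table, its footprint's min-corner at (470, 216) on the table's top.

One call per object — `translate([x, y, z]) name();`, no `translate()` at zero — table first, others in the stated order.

table();
translate([-2036, 0, 0]) I_beam();
translate([470, 216, 741]) stool();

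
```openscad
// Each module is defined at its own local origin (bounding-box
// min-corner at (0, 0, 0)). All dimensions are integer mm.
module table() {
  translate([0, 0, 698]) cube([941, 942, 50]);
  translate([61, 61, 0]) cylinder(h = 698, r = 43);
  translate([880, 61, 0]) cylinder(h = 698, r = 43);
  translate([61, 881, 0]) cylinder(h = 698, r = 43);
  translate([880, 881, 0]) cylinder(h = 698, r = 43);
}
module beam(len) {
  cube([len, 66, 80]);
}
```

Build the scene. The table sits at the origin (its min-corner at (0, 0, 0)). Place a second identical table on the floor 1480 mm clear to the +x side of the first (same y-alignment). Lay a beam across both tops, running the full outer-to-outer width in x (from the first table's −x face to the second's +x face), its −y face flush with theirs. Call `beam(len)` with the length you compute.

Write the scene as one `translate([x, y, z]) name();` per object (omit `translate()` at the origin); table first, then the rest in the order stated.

table();
translate([2421, 0, 0]) table();
translate([0, 0, 748]) beam(3362);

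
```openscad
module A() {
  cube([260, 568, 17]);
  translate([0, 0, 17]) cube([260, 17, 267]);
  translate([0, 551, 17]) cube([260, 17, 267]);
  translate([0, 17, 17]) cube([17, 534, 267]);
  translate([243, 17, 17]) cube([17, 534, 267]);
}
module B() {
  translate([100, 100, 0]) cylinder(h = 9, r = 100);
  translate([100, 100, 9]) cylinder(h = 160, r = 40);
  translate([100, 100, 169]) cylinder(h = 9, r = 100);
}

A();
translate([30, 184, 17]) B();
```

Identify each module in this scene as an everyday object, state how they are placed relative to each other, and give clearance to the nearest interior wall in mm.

A is an open box. B is a spool. The spool sits inside the open box, centred. The clearance to the nearest interior wall is 13 mm.

Clearances: x = 13, y = 167; minimum 13 mm.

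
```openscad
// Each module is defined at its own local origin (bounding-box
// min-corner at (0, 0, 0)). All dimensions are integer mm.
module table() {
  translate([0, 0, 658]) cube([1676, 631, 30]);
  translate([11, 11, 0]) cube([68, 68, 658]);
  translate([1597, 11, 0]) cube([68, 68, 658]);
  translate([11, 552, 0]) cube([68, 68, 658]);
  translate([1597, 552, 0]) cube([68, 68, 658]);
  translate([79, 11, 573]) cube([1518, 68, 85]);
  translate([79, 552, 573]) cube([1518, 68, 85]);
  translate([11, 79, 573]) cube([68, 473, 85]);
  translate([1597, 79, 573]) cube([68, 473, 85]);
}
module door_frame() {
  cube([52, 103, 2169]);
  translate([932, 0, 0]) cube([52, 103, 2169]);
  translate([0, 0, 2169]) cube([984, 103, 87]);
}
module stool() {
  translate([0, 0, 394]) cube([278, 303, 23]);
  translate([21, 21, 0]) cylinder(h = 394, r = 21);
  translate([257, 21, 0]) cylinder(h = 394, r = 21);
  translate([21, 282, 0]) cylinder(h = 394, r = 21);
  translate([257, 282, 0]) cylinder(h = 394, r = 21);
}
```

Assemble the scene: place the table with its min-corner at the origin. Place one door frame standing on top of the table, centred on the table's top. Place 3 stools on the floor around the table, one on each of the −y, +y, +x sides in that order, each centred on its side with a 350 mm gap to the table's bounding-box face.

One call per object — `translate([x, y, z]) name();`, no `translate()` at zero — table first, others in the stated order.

table();
translate([346, 264, 688]) door_frame();
translate([699, -653, 0]) stool();
translate([699, 981, 0]) stool();
translate([2026, 164, 0]) stool();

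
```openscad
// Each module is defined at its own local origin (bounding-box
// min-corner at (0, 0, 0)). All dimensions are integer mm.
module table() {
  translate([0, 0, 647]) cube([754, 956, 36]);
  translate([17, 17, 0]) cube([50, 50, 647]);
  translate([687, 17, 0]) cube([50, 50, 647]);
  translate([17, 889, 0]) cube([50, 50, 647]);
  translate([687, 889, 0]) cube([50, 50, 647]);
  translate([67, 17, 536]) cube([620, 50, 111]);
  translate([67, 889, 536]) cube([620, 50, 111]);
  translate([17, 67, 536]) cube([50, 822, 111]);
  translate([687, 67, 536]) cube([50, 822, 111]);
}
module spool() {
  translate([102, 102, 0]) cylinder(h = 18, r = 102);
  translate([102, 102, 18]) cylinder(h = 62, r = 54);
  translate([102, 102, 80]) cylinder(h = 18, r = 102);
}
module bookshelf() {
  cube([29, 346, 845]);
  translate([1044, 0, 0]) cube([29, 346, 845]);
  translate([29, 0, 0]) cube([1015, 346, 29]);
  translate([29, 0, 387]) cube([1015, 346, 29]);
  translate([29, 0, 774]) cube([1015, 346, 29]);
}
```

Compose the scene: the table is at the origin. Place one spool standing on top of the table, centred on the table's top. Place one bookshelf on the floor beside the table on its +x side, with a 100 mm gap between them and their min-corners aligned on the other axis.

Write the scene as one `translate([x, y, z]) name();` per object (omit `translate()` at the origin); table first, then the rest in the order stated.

table();
translate([275, 376, 683]) spool();
translate([854, 0, 0]) bookshelf();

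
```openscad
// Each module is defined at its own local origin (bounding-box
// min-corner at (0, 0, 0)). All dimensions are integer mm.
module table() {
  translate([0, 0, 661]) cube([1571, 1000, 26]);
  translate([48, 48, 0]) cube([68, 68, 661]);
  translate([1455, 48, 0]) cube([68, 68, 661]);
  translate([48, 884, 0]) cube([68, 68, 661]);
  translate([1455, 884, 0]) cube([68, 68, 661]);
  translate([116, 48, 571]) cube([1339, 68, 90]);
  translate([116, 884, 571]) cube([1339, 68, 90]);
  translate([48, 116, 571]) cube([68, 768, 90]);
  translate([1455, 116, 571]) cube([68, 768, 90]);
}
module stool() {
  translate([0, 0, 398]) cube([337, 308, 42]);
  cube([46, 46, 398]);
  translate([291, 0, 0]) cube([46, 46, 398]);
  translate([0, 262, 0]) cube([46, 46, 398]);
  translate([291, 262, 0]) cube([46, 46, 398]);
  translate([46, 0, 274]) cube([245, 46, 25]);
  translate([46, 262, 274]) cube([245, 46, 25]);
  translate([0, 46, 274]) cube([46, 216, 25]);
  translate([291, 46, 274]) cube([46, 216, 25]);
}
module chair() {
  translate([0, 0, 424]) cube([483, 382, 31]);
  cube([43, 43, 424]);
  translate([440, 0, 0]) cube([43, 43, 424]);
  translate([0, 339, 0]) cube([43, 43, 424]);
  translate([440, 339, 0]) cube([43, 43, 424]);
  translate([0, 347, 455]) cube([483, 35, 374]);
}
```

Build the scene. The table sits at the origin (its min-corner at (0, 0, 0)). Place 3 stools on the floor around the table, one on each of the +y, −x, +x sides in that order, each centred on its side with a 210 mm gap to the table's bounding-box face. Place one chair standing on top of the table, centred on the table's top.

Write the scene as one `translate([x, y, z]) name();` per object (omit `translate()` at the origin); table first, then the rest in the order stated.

table();
translate([617, 1210, 0]) stool();
translate([-547, 346, 0]) stool();
translate([1781, 346, 0]) stool();
translate([544, 309, 687]) chair();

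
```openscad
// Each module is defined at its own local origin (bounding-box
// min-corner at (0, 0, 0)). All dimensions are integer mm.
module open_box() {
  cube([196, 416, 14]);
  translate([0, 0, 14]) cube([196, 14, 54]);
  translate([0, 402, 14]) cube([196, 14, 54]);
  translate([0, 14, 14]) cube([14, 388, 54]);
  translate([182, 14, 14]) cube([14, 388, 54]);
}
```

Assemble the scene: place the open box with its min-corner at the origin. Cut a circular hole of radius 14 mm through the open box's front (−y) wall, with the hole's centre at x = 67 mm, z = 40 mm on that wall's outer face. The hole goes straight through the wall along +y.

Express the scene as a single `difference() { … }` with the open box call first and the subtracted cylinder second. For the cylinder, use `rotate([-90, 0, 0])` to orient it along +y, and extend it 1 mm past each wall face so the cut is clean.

difference() {
  open_box();
  translate([67, -1, 40]) rotate([-90, 0, 0]) cylinder(h = 16, r = 14);
}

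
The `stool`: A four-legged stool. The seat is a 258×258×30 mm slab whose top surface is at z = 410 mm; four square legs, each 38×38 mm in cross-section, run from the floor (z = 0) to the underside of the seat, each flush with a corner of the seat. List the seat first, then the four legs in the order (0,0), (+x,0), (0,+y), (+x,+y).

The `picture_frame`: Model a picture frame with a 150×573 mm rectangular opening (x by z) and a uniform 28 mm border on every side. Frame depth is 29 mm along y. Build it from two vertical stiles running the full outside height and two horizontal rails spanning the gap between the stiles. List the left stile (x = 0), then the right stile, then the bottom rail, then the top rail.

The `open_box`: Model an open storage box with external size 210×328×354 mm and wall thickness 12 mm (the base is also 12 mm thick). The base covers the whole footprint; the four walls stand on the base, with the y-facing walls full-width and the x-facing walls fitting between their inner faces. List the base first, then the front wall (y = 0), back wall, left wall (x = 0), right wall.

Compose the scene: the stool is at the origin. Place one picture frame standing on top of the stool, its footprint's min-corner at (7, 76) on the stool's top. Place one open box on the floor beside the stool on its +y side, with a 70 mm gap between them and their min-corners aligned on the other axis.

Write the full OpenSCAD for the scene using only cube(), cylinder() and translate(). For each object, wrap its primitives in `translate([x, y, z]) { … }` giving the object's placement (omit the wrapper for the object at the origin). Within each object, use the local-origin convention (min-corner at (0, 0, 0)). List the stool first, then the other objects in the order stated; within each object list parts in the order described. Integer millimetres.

translate([0, 0, 380]) cube([258, 258, 30]);
cube([38, 38, 380]);
translate([220, 0, 0]) cube([38, 38, 380]);
translate([0, 220, 0]) cube([38, 38, 380]);
translate([220, 220, 0]) cube([38, 38, 380]);
translate([7, 76, 410]) {
  cube([28, 29, 629]);
  translate([178, 0, 0]) cube([28, 29, 629]);
  translate([28, 0, 0]) cube([150, 29, 28]);
  translate([28, 0, 601]) cube([150, 29, 28]);
}
translate([0, 328, 0]) {
  cube([210, 328, 12]);
  translate([0, 0, 12]) cube([210, 12, 342]);
  translate([0, 316, 12]) cube([210, 12, 342]);
  translate([0, 12, 12]) cube([12, 304, 342]);
  translate([198, 12, 12]) cube([12, 304, 342]);
}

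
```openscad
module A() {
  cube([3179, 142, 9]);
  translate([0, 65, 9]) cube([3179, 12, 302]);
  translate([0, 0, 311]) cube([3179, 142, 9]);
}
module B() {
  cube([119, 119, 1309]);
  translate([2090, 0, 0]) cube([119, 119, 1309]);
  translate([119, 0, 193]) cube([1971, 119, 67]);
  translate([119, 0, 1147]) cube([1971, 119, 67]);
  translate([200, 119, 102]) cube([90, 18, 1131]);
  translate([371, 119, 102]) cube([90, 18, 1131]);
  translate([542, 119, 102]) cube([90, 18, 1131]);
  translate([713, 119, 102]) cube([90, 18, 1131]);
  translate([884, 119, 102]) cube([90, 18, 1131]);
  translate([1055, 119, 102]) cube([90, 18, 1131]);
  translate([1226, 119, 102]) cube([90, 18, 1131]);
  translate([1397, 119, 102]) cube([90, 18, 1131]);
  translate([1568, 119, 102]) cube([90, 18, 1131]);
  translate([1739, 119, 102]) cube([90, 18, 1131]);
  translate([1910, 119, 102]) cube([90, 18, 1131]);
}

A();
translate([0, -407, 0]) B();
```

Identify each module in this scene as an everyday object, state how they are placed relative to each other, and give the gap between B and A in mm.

A is an I-beam. B is a fence section. The fence section is on the floor beside the I-beam on its −y side. The gap between the fence section and the I-beam is 270 mm.

The fence section's nearest face is 270 mm from the I-beam's −y face.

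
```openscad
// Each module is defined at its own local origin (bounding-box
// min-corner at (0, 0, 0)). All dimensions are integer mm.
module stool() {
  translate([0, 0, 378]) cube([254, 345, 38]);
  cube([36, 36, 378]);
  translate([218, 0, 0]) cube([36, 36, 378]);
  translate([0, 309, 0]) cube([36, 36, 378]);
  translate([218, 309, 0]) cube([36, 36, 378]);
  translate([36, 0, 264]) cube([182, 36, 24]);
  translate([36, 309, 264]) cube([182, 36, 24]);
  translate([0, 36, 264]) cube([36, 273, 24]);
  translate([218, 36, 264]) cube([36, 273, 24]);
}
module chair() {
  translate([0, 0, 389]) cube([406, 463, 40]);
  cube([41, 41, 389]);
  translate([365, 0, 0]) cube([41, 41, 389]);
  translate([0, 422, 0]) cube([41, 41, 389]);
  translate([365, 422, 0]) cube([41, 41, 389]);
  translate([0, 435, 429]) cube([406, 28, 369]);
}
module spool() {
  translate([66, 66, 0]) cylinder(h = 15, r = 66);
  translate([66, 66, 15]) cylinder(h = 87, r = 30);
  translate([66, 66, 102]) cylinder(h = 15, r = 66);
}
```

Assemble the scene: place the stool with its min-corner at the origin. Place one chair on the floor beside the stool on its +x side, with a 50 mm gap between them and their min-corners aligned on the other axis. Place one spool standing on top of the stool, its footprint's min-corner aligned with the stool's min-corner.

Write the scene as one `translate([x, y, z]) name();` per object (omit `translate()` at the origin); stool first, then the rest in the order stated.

stool();
translate([304, 0, 0]) chair();
translate([0, 0, 416]) spool();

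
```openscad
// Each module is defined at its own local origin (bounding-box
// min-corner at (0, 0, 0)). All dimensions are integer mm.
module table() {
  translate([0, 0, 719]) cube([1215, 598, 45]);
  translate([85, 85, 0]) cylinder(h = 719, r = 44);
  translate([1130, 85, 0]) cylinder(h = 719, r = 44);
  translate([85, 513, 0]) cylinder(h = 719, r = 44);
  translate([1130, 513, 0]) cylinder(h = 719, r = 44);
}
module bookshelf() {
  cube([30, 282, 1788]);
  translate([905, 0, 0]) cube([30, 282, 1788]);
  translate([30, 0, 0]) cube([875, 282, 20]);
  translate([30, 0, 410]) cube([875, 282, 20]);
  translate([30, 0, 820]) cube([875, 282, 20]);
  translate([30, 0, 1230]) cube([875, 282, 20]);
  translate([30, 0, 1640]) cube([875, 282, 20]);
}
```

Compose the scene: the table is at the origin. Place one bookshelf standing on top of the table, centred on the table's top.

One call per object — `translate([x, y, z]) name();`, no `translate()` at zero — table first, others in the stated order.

table();
translate([140, 158, 764]) bookshelf();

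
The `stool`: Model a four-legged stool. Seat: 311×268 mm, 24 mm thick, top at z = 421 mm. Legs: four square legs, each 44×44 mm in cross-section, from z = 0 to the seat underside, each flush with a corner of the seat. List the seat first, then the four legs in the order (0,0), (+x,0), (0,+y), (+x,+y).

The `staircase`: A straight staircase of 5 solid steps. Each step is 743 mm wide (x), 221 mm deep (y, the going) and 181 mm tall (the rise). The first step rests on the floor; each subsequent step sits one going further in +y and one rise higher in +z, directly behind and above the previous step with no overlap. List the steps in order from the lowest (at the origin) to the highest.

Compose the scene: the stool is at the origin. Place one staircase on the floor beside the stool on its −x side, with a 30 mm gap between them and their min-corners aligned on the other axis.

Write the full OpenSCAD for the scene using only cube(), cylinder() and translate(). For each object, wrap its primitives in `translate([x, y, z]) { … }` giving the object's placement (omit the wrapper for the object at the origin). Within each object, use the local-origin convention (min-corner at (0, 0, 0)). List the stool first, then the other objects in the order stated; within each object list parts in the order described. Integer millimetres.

translate([0, 0, 397]) cube([311, 268, 24]);
cube([44, 44, 397]);
translate([267, 0, 0]) cube([44, 44, 397]);
translate([0, 224, 0]) cube([44, 44, 397]);
translate([267, 224, 0]) cube([44, 44, 397]);
translate([-773, 0, 0]) {
  cube([743, 221, 181]);
  translate([0, 221, 181]) cube([743, 221, 181]);
  translate([0, 442, 362]) cube([743, 221, 181]);
  translate([0, 663, 543]) cube([743, 221, 181]);
  translate([0, 884, 724]) cube([743, 221, 181]);
}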